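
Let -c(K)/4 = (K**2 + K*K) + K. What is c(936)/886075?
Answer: -7012512/886075 ≈ -7.9141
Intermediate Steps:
c(K) = -8*K**2 - 4*K (c(K) = -4*((K**2 + K*K) + K) = -4*((K**2 + K**2) + K) = -4*(2*K**2 + K) = -4*(K + 2*K**2) = -8*K**2 - 4*K)
c(936)/886075 = -4*936*(1 + 2*936)/886075 = -4*936*(1 + 1872)*(1/886075) = -4*936*1873*(1/886075) = -7012512*1/886075 = -7012512/886075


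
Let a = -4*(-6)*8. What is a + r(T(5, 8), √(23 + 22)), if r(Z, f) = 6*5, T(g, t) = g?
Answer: 222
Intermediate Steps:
r(Z, f) = 30
a = 192 (a = 24*8 = 192)
a + r(T(5, 8), √(23 + 22)) = 192 + 30 = 222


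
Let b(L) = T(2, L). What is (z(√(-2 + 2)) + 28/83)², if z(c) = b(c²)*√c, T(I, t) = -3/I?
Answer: 784/6889 ≈ 0.11380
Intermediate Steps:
b(L) = -3/2
z(c) = -3*√c/2
(z(√(-2 + 2)) + 28/83)² = (-3*(-2 + 2)^(¼)/2 + 28/83)² = (-3*√(√0)/2 + 28*(1/83))² = (-3*√0/2 + 28/83)² = (-3/2*0 + 28/83)² = (0 + 28/83)² = (28/83)² = 784/6889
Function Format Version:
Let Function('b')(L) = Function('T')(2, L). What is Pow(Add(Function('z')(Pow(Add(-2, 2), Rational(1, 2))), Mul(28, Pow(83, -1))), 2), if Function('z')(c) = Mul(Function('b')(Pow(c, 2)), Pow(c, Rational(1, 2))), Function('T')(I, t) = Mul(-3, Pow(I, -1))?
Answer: Rational(784, 6889) ≈ 0.11380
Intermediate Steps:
Function('b')(L) = Rational(-3, 2) (Function('b')(L) = Mul(-3, Pow(2, -1)) = Mul(-3, Rational(1, 2)) = Rational(-3, 2))
Function('z')(c) = Mul(Rational(-3, 2), Pow(c, Rational(1, 2)))
Pow(Add(Function('z')(Pow(Add(-2, 2), Rational(1, 2))), Mul(28, Pow(83, -1))), 2) = Pow(Add(Mul(Rational(-3, 2), Pow(Pow(Add(-2, 2), Rational(1, 2)), Rational(1, 2))), Mul(28, Pow(83, -1))), 2) = Pow(Add(Mul(Rational(-3, 2), Pow(Pow(0, Rational(1, 2)), Rational(1, 2))), Mul(28, Rational(1, 83))), 2) = Pow(Add(Mul(Rational(-3, 2), Pow(0, Rational(1, 2))), Rational(28, 83)), 2) = Pow(Add(Mul(Rational(-3, 2), 0), Rational(28, 83)), 2) = Pow(Add(0, Rational(28, 83)), 2) = Pow(Rational(28, 83), 2) = Rational(784, 6889)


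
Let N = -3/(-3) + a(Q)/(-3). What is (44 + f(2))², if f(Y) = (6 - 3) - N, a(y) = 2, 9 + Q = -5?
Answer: 19600/9 ≈ 2177.8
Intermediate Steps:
Q = -14 (Q = -9 - 5 = -14)
N = ⅓ (N = -3/(-3) + 2/(-3) = -3*(-⅓) + 2*(-⅓) = 1 - ⅔ = ⅓ ≈ 0.33333)
f(Y) = 8/3 (f(Y) = (6 - 3) - 1*⅓ = 3 - ⅓ = 8/3)
(44 + f(2))² = (44 + 8/3)² = (140/3)² = 19600/9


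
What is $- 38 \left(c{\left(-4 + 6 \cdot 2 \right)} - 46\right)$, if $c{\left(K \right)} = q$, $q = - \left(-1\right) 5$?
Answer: $1558$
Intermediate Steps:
$q = 5$ ($q = \left(-1\right) \left(-5\right) = 5$)
$c{\left(K \right)} = 5$
$- 38 \left(c{\left(-4 + 6 \cdot 2 \right)} - 46\right) = - 38 \left(5 - 46\right) = \left(-38\right) \left(-41\right) = 1558$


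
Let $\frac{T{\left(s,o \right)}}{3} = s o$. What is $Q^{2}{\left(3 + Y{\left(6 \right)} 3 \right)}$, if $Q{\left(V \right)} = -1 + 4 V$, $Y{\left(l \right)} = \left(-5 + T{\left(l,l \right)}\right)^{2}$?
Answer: $16210127761$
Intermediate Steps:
$T{\left(s,o \right)} = 3 o s$ ($T{\left(s,o \right)} = 3 s o = 3 o s$)
$Y{\left(l \right)} = \left(-5 + 3 l^{2}\right)^{2}$ ($Y{\left(l \right)} = \left(-5 + 3 l l\right)^{2} = \left(-5 + 3 l^{2}\right)^{2}$)
$Q^{2}{\left(3 + Y{\left(6 \right)} 3 \right)} = \left(-1 + 4 \left(3 + \left(-5 + 3 \cdot 6^{2}\right)^{2} \cdot 3\right)\right)^{2} = \left(-1 + 4 \left(3 + \left(-5 + 3 \cdot 36\right)^{2} \cdot 3\right)\right)^{2} = \left(-1 + 4 \left(3 + \left(-5 + 108\right)^{2} \cdot 3\right)\right)^{2} = \left(-1 + 4 \left(3 + 103^{2} \cdot 3\right)\right)^{2} = \left(-1 + 4 \left(3 + 10609 \cdot 3\right)\right)^{2} = \left(-1 + 4 \left(3 + 31827\right)\right)^{2} = \left(-1 + 4 \cdot 31830\right)^{2} = \left(-1 + 127320\right)^{2} = 127319^{2} = 16210127761$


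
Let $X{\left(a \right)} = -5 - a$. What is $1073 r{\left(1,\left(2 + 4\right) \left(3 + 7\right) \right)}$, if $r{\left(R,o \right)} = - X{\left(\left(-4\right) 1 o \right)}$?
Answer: $-252155$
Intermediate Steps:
$r{\left(R,o \right)} = 5 - 4 o$ ($r{\left(R,o \right)} = - (-5 - \left(-4\right) 1 o) = - (-5 - - 4 o) = - (-5 + 4 o) = 5 - 4 o$)
$1073 r{\left(1,\left(2 + 4\right) \left(3 + 7\right) \right)} = 1073 \left(5 - 4 \left(2 + 4\right) \left(3 + 7\right)\right) = 1073 \left(5 - 4 \cdot 6 \cdot 10\right) = 1073 \left(5 - 240\right) = 1073 \left(-235\right) = -252155$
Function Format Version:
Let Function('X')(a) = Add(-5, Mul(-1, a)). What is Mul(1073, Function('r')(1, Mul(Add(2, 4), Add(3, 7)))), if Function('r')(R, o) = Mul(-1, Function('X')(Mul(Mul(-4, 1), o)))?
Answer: -252155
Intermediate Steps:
Function('r')(R, o) = Add(5, Mul(-4, o)) (Function('r')(R, o) = Mul(-1, Add(-5, Mul(-1, Mul(Mul(-4, 1), o)))) = Mul(-1, Add(-5, Mul(-1, Mul(-4, o)))) = Mul(-1, Add(-5, Mul(4, o))) = Add(5, Mul(-4, o)))
Mul(1073, Function('r')(1, Mul(Add(2, 4), Add(3, 7)))) = Mul(1073, Add(5, Mul(-4, Mul(Add(2, 4), Add(3, 7))))) = Mul(1073, Add(5, Mul(-4, Mul(6, 10)))) = Mul(1073, Add(5, Mul(-4, 60))) = Mul(1073, Add(5, -240)) = Mul(1073, -235) = -252155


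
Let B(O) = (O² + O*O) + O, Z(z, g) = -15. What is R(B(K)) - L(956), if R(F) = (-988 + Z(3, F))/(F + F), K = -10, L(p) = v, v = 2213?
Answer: -841943/380 ≈ -2215.6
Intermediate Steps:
L(p) = 2213
B(O) = O + 2*O² (B(O) = (O² + O²) + O = 2*O² + O = O + 2*O²)
R(F) = -1003/(2*F) (R(F) = (-988 - 15)/(F + F) = -1003*1/(2*F) = -1003/(2*F))
R(B(K)) - L(956) = -1003*(-1/(10*(1 + 2*(-10))))/2 - 1*2213 = -1003*(-1/(10*(1 - 20)))/2 - 2213 = -1003/(2*((-10*(-19)))) - 2213 = -1003/2/190 - 2213 = -1003/2*1/190 - 2213 = -1003/380 - 2213 = -841943/380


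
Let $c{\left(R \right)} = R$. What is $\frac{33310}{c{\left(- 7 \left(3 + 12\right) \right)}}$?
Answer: $- \frac{6662}{21} \approx -317.24$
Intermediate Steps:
$\frac{33310}{c{\left(- 7 \left(3 + 12\right) \right)}} = \frac{33310}{\left(-7\right) \left(3 + 12\right)} = \frac{33310}{\left(-7\right) 15} = \frac{33310}{-105} = 33310 \left(- \frac{1}{105}\right) = - \frac{6662}{21}$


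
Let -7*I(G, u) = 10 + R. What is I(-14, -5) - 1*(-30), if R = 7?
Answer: 193/7 ≈ 27.571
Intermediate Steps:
I(G, u) = -17/7 (I(G, u) = -(10 + 7)/7 = -⅐*17 = -17/7)
I(-14, -5) - 1*(-30) = -17/7 - 1*(-30) = -17/7 + 30 = 193/7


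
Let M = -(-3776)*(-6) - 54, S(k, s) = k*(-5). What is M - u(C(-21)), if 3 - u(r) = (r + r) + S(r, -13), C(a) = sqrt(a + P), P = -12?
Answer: -22713 - 3*I*sqrt(33) ≈ -22713.0 - 17.234*I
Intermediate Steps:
S(k, s) = -5*k
C(a) = sqrt(-12 + a) (C(a) = sqrt(a - 12) = sqrt(-12 + a))
M = -22710 (M = -236*96 - 54 = -22656 - 54 = -22710)
u(r) = 3 + 3*r (u(r) = 3 - ((r + r) - 5*r) = 3 - (2*r - 5*r) = 3 - (-3)*r = 3 + 3*r)
M - u(C(-21)) = -22710 - (3 + 3*sqrt(-12 - 21)) = -22710 - (3 + 3*sqrt(-33)) = -22710 - (3 + 3*(I*sqrt(33))) = -22710 - (3 + 3*I*sqrt(33)) = -22710 + (-3 - 3*I*sqrt(33)) = -22713 - 3*I*sqrt(33)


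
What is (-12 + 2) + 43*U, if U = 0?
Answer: -10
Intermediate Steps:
(-12 + 2) + 43*U = (-12 + 2) + 43*0 = -10 + 0 = -10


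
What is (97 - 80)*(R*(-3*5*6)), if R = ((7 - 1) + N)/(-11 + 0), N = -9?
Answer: -4590/11 ≈ -417.27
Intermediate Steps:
R = 3/11 (R = ((7 - 1) - 9)/(-11 + 0) = (6 - 9)/(-11) = -3*(-1/11) = 3/11 ≈ 0.27273)
(97 - 80)*(R*(-3*5*6)) = (97 - 80)*(3*(-3*5*6)/11) = 17*(3*(-15*6)/11) = 17*((3/11)*(-90)) = 17*(-270/11) = -4590/11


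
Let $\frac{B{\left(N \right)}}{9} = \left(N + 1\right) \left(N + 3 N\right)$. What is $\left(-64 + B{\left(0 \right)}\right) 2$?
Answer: $-128$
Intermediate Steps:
$B{\left(N \right)} = 36 N \left(1 + N\right)$ ($B{\left(N \right)} = 9 \left(N + 1\right) \left(N + 3 N\right) = 9 \left(1 + N\right) 4 N = 9 \cdot 4 N \left(1 + N\right) = 36 N \left(1 + N\right)$)
$\left(-64 + B{\left(0 \right)}\right) 2 = \left(-64 + 36 \cdot 0 \left(1 + 0\right)\right) 2 = \left(-64 + 36 \cdot 0 \cdot 1\right) 2 = \left(-64 + 0\right) 2 = \left(-64\right) 2 = -128$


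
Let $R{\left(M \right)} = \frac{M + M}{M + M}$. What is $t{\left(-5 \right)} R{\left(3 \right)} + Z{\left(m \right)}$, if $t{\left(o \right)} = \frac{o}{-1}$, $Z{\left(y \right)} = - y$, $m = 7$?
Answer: $-2$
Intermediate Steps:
$R{\left(M \right)} = 1$ ($R{\left(M \right)} = \frac{2 M}{2 M} = 2 M \frac{1}{2 M} = 1$)
$t{\left(o \right)} = - o$ ($t{\left(o \right)} = o \left(-1\right) = - o$)
$t{\left(-5 \right)} R{\left(3 \right)} + Z{\left(m \right)} = \left(-1\right) \left(-5\right) 1 - 7 = 5 \cdot 1 - 7 = 5 - 7 = -2$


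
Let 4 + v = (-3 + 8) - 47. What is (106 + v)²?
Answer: 3600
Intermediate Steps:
v = -46 (v = -4 + ((-3 + 8) - 47) = -4 + (5 - 47) = -4 - 42 = -46)
(106 + v)² = (106 - 46)² = 60² = 3600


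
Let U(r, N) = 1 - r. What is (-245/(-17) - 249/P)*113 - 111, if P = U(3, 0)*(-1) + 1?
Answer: -133645/17 ≈ -7861.5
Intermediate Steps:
P = 3 (P = (1 - 1*3)*(-1) + 1 = (1 - 3)*(-1) + 1 = -2*(-1) + 1 = 2 + 1 = 3)
(-245/(-17) - 249/P)*113 - 111 = (-245/(-17) - 249/3)*113 - 111 = (-245*(-1/17) - 249*1/3)*113 - 111 = (245/17 - 83)*113 - 111 = -1166/17*113 - 111 = -131758/17 - 111 = -133645/17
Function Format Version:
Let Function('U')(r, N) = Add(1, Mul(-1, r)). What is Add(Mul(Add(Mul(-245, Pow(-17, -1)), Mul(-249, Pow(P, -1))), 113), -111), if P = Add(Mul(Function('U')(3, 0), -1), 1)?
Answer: Rational(-133645, 17) ≈ -7861.5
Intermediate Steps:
P = 3 (P = Add(Mul(Add(1, Mul(-1, 3)), -1), 1) = Add(Mul(Add(1, -3), -1), 1) = Add(Mul(-2, -1), 1) = Add(2, 1) = 3)
Add(Mul(Add(Mul(-245, Pow(-17, -1)), Mul(-249, Pow(P, -1))), 113), -111) = Add(Mul(Add(Mul(-245, Pow(-17, -1)), Mul(-249, Pow(3, -1))), 113), -111) = Add(Mul(Add(Mul(-245, Rational(-1, 17)), Mul(-249, Rational(1, 3))), 113), -111) = Add(Mul(Add(Rational(245, 17), -83), 113), -111) = Add(Mul(Rational(-1166, 17), 113), -111) = Add(Rational(-131758, 17), -111) = Rational(-133645, 17)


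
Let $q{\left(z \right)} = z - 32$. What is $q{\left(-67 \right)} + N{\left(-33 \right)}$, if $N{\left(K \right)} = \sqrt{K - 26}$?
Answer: $-99 + i \sqrt{59} \approx -99.0 + 7.6811 i$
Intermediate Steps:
$q{\left(z \right)} = -32 + z$ ($q{\left(z \right)} = z - 32 = -32 + z$)
$N{\left(K \right)} = \sqrt{-26 + K}$
$q{\left(-67 \right)} + N{\left(-33 \right)} = \left(-32 - 67\right) + \sqrt{-26 - 33} = -99 + \sqrt{-59} = -99 + i \sqrt{59}$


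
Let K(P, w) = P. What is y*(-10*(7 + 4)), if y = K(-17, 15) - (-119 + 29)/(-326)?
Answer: 309760/163 ≈ 1900.4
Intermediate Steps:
y = -2816/163 (y = -17 - (-119 + 29)/(-326) = -17 - (-90)*(-1)/326 = -17 - 1*45/163 = -17 - 45/163 = -2816/163 ≈ -17.276)
y*(-10*(7 + 4)) = -(-28160)*(7 + 4)/163 = -(-28160)*11/163 = -2816/163*(-110) = 309760/163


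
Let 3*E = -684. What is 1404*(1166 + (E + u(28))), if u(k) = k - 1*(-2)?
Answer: 1359072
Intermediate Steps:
u(k) = 2 + k (u(k) = k + 2 = 2 + k)
E = -228 (E = (⅓)*(-684) = -228)
1404*(1166 + (E + u(28))) = 1404*(1166 + (-228 + (2 + 28))) = 1404*(1166 + (-228 + 30)) = 1404*(1166 - 198) = 1404*968 = 1359072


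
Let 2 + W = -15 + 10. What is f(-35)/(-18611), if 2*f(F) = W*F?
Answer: -245/37222 ≈ -0.0065821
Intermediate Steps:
W = -7 (W = -2 + (-15 + 10) = -2 - 5 = -7)
f(F) = -7*F/2 (f(F) = (-7*F)/2 = -7*F/2)
f(-35)/(-18611) = -7/2*(-35)/(-18611) = (245/2)*(-1/18611) = -245/37222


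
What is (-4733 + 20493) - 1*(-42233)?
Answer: 57993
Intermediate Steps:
(-4733 + 20493) - 1*(-42233) = 15760 + 42233 = 57993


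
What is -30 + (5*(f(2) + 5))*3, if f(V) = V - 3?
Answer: 30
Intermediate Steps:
f(V) = -3 + V
-30 + (5*(f(2) + 5))*3 = -30 + (5*((-3 + 2) + 5))*3 = -30 + (5*(-1 + 5))*3 = -30 + (5*4)*3 = -30 + 20*3 = -30 + 60 = 30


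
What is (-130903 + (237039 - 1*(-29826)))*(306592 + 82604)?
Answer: 52915866552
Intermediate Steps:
(-130903 + (237039 - 1*(-29826)))*(306592 + 82604) = (-130903 + (237039 + 29826))*389196 = (-130903 + 266865)*389196 = 135962*389196 = 52915866552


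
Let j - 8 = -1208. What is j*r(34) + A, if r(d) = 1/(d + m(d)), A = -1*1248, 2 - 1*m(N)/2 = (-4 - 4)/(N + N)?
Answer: -16632/13 ≈ -1279.4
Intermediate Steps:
m(N) = 4 + 8/N (m(N) = 4 - 2*(-4 - 4)/(N + N) = 4 - (-16)/(2*N) = 4 - (-16)*1/(2*N) = 4 - (-8)/N = 4 + 8/N)
A = -1248
j = -1200 (j = 8 - 1208 = -1200)
r(d) = 1/(4 + d + 8/d) (r(d) = 1/(d + (4 + 8/d)) = 1/(4 + d + 8/d))
j*r(34) + A = -40800/(8 + 34**2 + 4*34) - 1248 = -40800/(8 + 1156 + 136) - 1248 = -40800/1300 - 1248 = -1200*17/650 - 1248 = -408/13 - 1248 = -16632/13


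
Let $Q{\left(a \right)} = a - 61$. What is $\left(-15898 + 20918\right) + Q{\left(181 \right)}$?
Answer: $5140$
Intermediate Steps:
$Q{\left(a \right)} = -61 + a$
$\left(-15898 + 20918\right) + Q{\left(181 \right)} = \left(-15898 + 20918\right) + \left(-61 + 181\right) = 5020 + 120 = 5140$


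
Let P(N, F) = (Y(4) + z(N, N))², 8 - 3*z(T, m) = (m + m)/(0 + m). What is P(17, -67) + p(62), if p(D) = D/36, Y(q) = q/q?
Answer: 193/18 ≈ 10.722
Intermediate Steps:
Y(q) = 1
z(T, m) = 2 (z(T, m) = 8/3 - (m + m)/(3*(0 + m)) = 8/3 - 2*m/(3*m) = 8/3 - ⅓*2 = 8/3 - ⅔ = 2)
P(N, F) = 9 (P(N, F) = (1 + 2)² = 3² = 9)
p(D) = D/36 (p(D) = D*(1/36) = D/36)
P(17, -67) + p(62) = 9 + (1/36)*62 = 9 + 31/18 = 193/18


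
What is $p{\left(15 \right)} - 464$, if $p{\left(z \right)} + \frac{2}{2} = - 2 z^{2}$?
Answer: $-915$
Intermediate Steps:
$p{\left(z \right)} = -1 - 2 z^{2}$
$p{\left(15 \right)} - 464 = \left(-1 - 2 \cdot 15^{2}\right) - 464 = \left(-1 - 450\right) - 464 = -451 - 464 = -915$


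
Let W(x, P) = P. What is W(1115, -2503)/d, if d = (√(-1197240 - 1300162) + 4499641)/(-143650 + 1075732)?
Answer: -10497668059552686/20246771626283 + 2333001246*I*√2497402/20246771626283 ≈ -518.49 + 0.1821*I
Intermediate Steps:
d = 4499641/932082 + I*√2497402/932082 (d = (√(-2497402) + 4499641)/932082 = (I*√2497402 + 4499641)*(1/932082) = (4499641 + I*√2497402)*(1/932082) = 4499641/932082 + I*√2497402/932082 ≈ 4.8275 + 0.0016955*I)
W(1115, -2503)/d = -2503/(4499641/932082 + I*√2497402/932082)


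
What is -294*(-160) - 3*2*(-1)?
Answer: 47046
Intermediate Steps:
-294*(-160) - 3*2*(-1) = 47040 - 6*(-1) = 47040 + 6 = 47046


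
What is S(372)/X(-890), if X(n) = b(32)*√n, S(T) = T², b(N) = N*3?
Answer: -2883*I*√890/1780 ≈ -48.319*I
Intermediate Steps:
b(N) = 3*N
X(n) = 96*√n (X(n) = (3*32)*√n = 96*√n)
S(372)/X(-890) = 372²/((96*√(-890))) = 138384/((96*(I*√890))) = 138384/((96*I*√890)) = 138384*(-I*√890/85440) = -2883*I*√890/1780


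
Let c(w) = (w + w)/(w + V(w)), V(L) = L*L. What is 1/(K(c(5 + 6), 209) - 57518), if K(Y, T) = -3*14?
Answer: -1/57560 ≈ -1.7373e-5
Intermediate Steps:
V(L) = L**2
c(w) = 2*w/(w + w**2) (c(w) = (w + w)/(w + w**2) = (2*w)/(w + w**2) = 2*w/(w + w**2))
K(Y, T) = -42
1/(K(c(5 + 6), 209) - 57518) = 1/(-42 - 57518) = 1/(-57560) = -1/57560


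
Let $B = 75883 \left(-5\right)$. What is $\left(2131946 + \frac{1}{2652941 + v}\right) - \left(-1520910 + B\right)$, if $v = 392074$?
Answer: $\frac{12278325679066}{3045015} \approx 4.0323 \cdot 10^{6}$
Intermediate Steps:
$B = -379415$
$\left(2131946 + \frac{1}{2652941 + v}\right) - \left(-1520910 + B\right) = \left(2131946 + \frac{1}{2652941 + 392074}\right) + \left(1520910 - -379415\right) = \left(2131946 + \frac{1}{3045015}\right) + \left(1520910 + 379415\right) = \left(2131946 + \frac{1}{3045015}\right) + 1900325 = \frac{6491807549191}{3045015} + 1900325 = \frac{12278325679066}{3045015}$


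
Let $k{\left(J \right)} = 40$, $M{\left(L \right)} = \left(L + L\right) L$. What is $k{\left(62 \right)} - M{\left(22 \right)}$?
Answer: $-928$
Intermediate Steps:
$M{\left(L \right)} = 2 L^{2}$ ($M{\left(L \right)} = 2 L L = 2 L^{2}$)
$k{\left(62 \right)} - M{\left(22 \right)} = 40 - 2 \cdot 22^{2} = 40 - 2 \cdot 484 = 40 - 968 = -928$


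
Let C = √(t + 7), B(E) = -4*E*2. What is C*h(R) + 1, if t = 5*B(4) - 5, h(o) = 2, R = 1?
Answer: 1 + 2*I*√158 ≈ 1.0 + 25.14*I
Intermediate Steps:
B(E) = -8*E
t = -165 (t = 5*(-8*4) - 5 = 5*(-32) - 5 = -160 - 5 = -165)
C = I*√158 (C = √(-165 + 7) = √(-158) = I*√158 ≈ 12.57*I)
C*h(R) + 1 = (I*√158)*2 + 1 = 2*I*√158 + 1 = 1 + 2*I*√158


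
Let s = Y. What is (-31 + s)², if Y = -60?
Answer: 8281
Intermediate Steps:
s = -60
(-31 + s)² = (-31 - 60)² = (-91)² = 8281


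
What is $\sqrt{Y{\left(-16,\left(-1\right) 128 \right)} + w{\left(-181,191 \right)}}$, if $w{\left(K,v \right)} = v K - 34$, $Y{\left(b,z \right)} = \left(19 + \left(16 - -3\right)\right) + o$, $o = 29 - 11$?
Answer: $i \sqrt{34549} \approx 185.87 i$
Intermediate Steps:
$o = 18$ ($o = 29 - 11 = 18$)
$Y{\left(b,z \right)} = 56$ ($Y{\left(b,z \right)} = \left(19 + \left(16 - -3\right)\right) + 18 = \left(19 + \left(16 + 3\right)\right) + 18 = \left(19 + 19\right) + 18 = 38 + 18 = 56$)
$w{\left(K,v \right)} = -34 + K v$ ($w{\left(K,v \right)} = K v - 34 = -34 + K v$)
$\sqrt{Y{\left(-16,\left(-1\right) 128 \right)} + w{\left(-181,191 \right)}} = \sqrt{56 - 34605} = \sqrt{-34549} = i \sqrt{34549}$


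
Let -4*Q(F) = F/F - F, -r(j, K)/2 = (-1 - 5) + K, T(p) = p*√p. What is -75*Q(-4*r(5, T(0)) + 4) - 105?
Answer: 2955/4 ≈ 738.75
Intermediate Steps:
T(p) = p^(3/2)
r(j, K) = 12 - 2*K (r(j, K) = -2*((-1 - 5) + K) = -2*(-6 + K) = 12 - 2*K)
Q(F) = -¼ + F/4 (Q(F) = -(F/F - F)/4 = -(1 - F)/4 = -¼ + F/4)
-75*Q(-4*r(5, T(0)) + 4) - 105 = -75*(-¼ + (-4*(12 - 2*0^(3/2)) + 4)/4) - 105 = -75*(-¼ + (-4*(12 - 2*0) + 4)/4) - 105 = -75*(-¼ + (-4*(12 + 0) + 4)/4) - 105 = -75*(-¼ + (-4*12 + 4)/4) - 105 = -75*(-¼ + (-48 + 4)/4) - 105 = -75*(-¼ + (¼)*(-44)) - 105 = -75*(-¼ - 11) - 105 = -75*(-45/4) - 105 = 3375/4 - 105 = 2955/4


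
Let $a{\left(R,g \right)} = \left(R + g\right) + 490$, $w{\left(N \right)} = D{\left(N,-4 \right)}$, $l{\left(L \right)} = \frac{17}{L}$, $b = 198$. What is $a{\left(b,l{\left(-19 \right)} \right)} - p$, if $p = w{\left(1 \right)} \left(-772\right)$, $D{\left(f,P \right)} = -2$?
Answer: $- \frac{16281}{19} \approx -856.89$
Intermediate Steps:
$w{\left(N \right)} = -2$
$a{\left(R,g \right)} = 490 + R + g$
$p = 1544$ ($p = \left(-2\right) \left(-772\right) = 1544$)
$a{\left(b,l{\left(-19 \right)} \right)} - p = \left(490 + 198 + \frac{17}{-19}\right) - 1544 = \left(490 + 198 + 17 \left(- \frac{1}{19}\right)\right) - 1544 = \left(490 + 198 - \frac{17}{19}\right) - 1544 = \frac{13055}{19} - 1544 = - \frac{16281}{19}$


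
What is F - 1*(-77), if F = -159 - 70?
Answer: -152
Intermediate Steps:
F = -229
F - 1*(-77) = -229 - 1*(-77) = -229 + 77 = -152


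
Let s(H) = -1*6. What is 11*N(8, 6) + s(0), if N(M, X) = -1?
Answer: -17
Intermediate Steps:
s(H) = -6
11*N(8, 6) + s(0) = 11*(-1) - 6 = -11 - 6 = -17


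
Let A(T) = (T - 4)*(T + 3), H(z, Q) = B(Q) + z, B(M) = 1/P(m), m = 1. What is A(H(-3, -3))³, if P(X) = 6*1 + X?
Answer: -110592/117649 ≈ -0.94002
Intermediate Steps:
P(X) = 6 + X
B(M) = ⅐ (B(M) = 1/(6 + 1) = 1/7 = ⅐)
H(z, Q) = ⅐ + z
A(T) = (-4 + T)*(3 + T)
A(H(-3, -3))³ = (-12 + (⅐ - 3)² - (⅐ - 3))³ = (-12 + (-20/7)² - 1*(-20/7))³ = (-12 + 400/49 + 20/7)³ = (-48/49)³ = -110592/117649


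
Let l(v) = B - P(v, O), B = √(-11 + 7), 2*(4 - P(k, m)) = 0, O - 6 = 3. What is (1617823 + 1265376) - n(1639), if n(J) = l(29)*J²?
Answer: 13628483 - 5372642*I ≈ 1.3628e+7 - 5.3726e+6*I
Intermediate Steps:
O = 9 (O = 6 + 3 = 9)
P(k, m) = 4 (P(k, m) = 4 - ½*0 = 4 + 0 = 4)
B = 2*I (B = √(-4) = 2*I ≈ 2.0*I)
l(v) = -4 + 2*I (l(v) = 2*I - 1*4 = 2*I - 4 = -4 + 2*I)
n(J) = J²*(-4 + 2*I) (n(J) = (-4 + 2*I)*J² = J²*(-4 + 2*I))
(1617823 + 1265376) - n(1639) = (1617823 + 1265376) - 2*1639²*(-2 + I) = 2883199 - 2*2686321*(-2 + I) = 2883199 - (-10745284 + 5372642*I) = 2883199 + (10745284 - 5372642*I) = 13628483 - 5372642*I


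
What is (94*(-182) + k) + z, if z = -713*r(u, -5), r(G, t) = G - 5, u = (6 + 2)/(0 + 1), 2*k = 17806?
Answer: -10344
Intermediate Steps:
k = 8903 (k = (½)*17806 = 8903)
u = 8 (u = 8/1 = 8*1 = 8)
r(G, t) = -5 + G
z = -2139 (z = -713*(-5 + 8) = -713*3 = -2139)
(94*(-182) + k) + z = (94*(-182) + 8903) - 2139 = (-17108 + 8903) - 2139 = -8205 - 2139 = -10344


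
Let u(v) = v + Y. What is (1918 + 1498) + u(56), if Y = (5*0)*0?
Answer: 3472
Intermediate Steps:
Y = 0 (Y = 0*0 = 0)
u(v) = v (u(v) = v + 0 = v)
(1918 + 1498) + u(56) = (1918 + 1498) + 56 = 3416 + 56 = 3472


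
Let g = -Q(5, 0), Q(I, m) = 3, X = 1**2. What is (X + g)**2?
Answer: 4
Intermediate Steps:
X = 1
g = -3 (g = -1*3 = -3)
(X + g)**2 = (1 - 3)**2 = (-2)**2 = 4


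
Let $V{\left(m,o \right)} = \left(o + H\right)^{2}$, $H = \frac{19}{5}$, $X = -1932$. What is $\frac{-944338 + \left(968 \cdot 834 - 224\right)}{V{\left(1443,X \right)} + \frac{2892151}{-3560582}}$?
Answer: $- \frac{12217246987500}{330952040304967} \approx -0.036915$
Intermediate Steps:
$H = \frac{19}{5}$ ($H = 19 \cdot \frac{1}{5} = \frac{19}{5} \approx 3.8$)
$V{\left(m,o \right)} = \left(\frac{19}{5} + o\right)^{2}$ ($V{\left(m,o \right)} = \left(o + \frac{19}{5}\right)^{2} = \left(\frac{19}{5} + o\right)^{2}$)
$\frac{-944338 + \left(968 \cdot 834 - 224\right)}{V{\left(1443,X \right)} + \frac{2892151}{-3560582}} = \frac{-944338 + \left(968 \cdot 834 - 224\right)}{\frac{\left(19 + 5 \left(-1932\right)\right)^{2}}{25} + \frac{2892151}{-3560582}} = \frac{-944338 + \left(807312 - 224\right)}{\frac{\left(19 - 9660\right)^{2}}{25} + 2892151 \left(- \frac{1}{3560582}\right)} = \frac{-944338 + 807088}{\frac{\left(-9641\right)^{2}}{25} - \frac{2892151}{3560582}} = - \frac{137250}{\frac{1}{25} \cdot 92948881 - \frac{2892151}{3560582}} = - \frac{137250}{\frac{92948881}{25} - \frac{2892151}{3560582}} = - \frac{137250}{\frac{330952040304967}{89014550}} = \left(-137250\right) \frac{89014550}{330952040304967} = - \frac{12217246987500}{330952040304967}$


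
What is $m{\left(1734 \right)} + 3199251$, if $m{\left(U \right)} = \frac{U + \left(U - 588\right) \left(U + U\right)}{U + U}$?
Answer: $\frac{6400795}{2} \approx 3.2004 \cdot 10^{6}$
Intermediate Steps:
$m{\left(U \right)} = \frac{U + 2 U \left(-588 + U\right)}{2 U}$ ($m{\left(U \right)} = \frac{U + \left(-588 + U\right) 2 U}{2 U} = \left(U + 2 U \left(-588 + U\right)\right) \frac{1}{2 U} = \frac{U + 2 U \left(-588 + U\right)}{2 U}$)
$m{\left(1734 \right)} + 3199251 = \left(- \frac{1175}{2} + 1734\right) + 3199251 = \frac{2293}{2} + 3199251 = \frac{6400795}{2}$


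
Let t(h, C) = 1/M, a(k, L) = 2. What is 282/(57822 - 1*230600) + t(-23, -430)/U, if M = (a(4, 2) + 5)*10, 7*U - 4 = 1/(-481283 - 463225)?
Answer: 38134038951/1631901600295 ≈ 0.023368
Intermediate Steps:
U = 3778031/6611556 (U = 4/7 + 1/(7*(-481283 - 463225)) = 4/7 + (⅐)/(-944508) = 4/7 + (⅐)*(-1/944508) = 4/7 - 1/6611556 = 3778031/6611556 ≈ 0.57143)
M = 70 (M = (2 + 5)*10 = 7*10 = 70)
t(h, C) = 1/70
282/(57822 - 1*230600) + t(-23, -430)/U = 282/(57822 - 1*230600) + 1/(70*(3778031/6611556)) = 282/(57822 - 230600) + (1/70)*(6611556/3778031) = 282/(-172778) + 472254/18890155 = 282*(-1/172778) + 472254/18890155 = -141/86389 + 472254/18890155 = 38134038951/1631901600295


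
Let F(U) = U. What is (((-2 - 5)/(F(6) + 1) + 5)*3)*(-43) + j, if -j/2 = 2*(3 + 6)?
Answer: -552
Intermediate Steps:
j = -36 (j = -4*(3 + 6) = -4*9 = -2*18 = -36)
(((-2 - 5)/(F(6) + 1) + 5)*3)*(-43) + j = (((-2 - 5)/(6 + 1) + 5)*3)*(-43) - 36 = ((-7/7 + 5)*3)*(-43) - 36 = ((-7*⅐ + 5)*3)*(-43) - 36 = ((-1 + 5)*3)*(-43) - 36 = (4*3)*(-43) - 36 = 12*(-43) - 36 = -516 - 36 = -552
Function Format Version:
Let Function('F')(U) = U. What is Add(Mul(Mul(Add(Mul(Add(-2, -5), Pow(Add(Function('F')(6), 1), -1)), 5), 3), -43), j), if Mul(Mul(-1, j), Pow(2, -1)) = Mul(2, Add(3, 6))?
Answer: -552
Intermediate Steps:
j = -36 (j = Mul(-2, Mul(2, Add(3, 6))) = Mul(-2, Mul(2, 9)) = Mul(-2, 18) = -36)
Add(Mul(Mul(Add(Mul(Add(-2, -5), Pow(Add(Function('F')(6), 1), -1)), 5), 3), -43), j) = Add(Mul(Mul(Add(Mul(Add(-2, -5), Pow(Add(6, 1), -1)), 5), 3), -43), -36) = Add(Mul(Mul(Add(Mul(-7, Pow(7, -1)), 5), 3), -43), -36) = Add(Mul(Mul(Add(Mul(-7, Rational(1, 7)), 5), 3), -43), -36) = Add(Mul(Mul(Add(-1, 5), 3), -43), -36) = Add(Mul(Mul(4, 3), -43), -36) = Add(Mul(12, -43), -36) = Add(-516, -36) = -552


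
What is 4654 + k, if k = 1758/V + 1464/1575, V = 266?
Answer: 46498847/9975 ≈ 4661.5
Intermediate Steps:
k = 75197/9975 (k = 1758/266 + 1464/1575 = 1758*(1/266) + 1464*(1/1575) = 879/133 + 488/525 = 75197/9975 ≈ 7.5385)
4654 + k = 4654 + 75197/9975 = 46498847/9975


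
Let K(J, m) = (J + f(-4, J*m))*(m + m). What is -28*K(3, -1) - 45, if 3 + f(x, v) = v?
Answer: -213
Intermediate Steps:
f(x, v) = -3 + v
K(J, m) = 2*m*(-3 + J + J*m) (K(J, m) = (J + (-3 + J*m))*(m + m) = (-3 + J + J*m)*(2*m) = 2*m*(-3 + J + J*m))
-28*K(3, -1) - 45 = -56*(-1)*(-3 + 3 + 3*(-1)) - 45 = -56*(-1)*(-3 + 3 - 3) - 45 = -56*(-1)*(-3) - 45 = -28*6 - 45 = -168 - 45 = -213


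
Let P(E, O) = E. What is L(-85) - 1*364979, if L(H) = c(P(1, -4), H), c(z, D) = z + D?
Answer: -365063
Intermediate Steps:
c(z, D) = D + z
L(H) = 1 + H (L(H) = H + 1 = 1 + H)
L(-85) - 1*364979 = (1 - 85) - 1*364979 = -84 - 364979 = -365063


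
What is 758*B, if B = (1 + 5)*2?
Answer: 9096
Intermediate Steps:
B = 12 (B = 6*2 = 12)
758*B = 758*12 = 9096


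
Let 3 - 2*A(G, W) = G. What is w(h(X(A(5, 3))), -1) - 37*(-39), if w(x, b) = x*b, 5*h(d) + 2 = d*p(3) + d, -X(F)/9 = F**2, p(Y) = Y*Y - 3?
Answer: 1456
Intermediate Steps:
A(G, W) = 3/2 - G/2
p(Y) = -3 + Y**2 (p(Y) = Y**2 - 3 = -3 + Y**2)
X(F) = -9*F**2
h(d) = -2/5 + 7*d/5 (h(d) = -2/5 + (d*(-3 + 3**2) + d)/5 = -2/5 + (d*(-3 + 9) + d)/5 = -2/5 + (d*6 + d)/5 = -2/5 + (6*d + d)/5 = -2/5 + (7*d)/5 = -2/5 + 7*d/5)
w(x, b) = b*x
w(h(X(A(5, 3))), -1) - 37*(-39) = -(-2/5 + 7*(-9*(3/2 - 1/2*5)**2)/5) - 37*(-39) = -(-2/5 + 7*(-9*(3/2 - 5/2)**2)/5) + 1443 = -(-2/5 + 7*(-9*(-1)**2)/5) + 1443 = -(-2/5 + 7*(-9*1)/5) + 1443 = -(-2/5 + (7/5)*(-9)) + 1443 = -(-2/5 - 63/5) + 1443 = -1*(-13) + 1443 = 13 + 1443 = 1456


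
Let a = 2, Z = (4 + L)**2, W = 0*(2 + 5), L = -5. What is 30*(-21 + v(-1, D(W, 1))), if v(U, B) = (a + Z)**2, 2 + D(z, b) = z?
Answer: -360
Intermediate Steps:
W = 0 (W = 0*7 = 0)
D(z, b) = -2 + z
Z = 1 (Z = (4 - 5)**2 = (-1)**2 = 1)
v(U, B) = 9 (v(U, B) = (2 + 1)**2 = 3**2 = 9)
30*(-21 + v(-1, D(W, 1))) = 30*(-21 + 9) = 30*(-12) = -360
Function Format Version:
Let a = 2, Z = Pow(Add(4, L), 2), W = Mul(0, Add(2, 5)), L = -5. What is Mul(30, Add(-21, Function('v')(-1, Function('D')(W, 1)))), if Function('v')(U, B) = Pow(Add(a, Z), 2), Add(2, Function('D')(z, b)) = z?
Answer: -360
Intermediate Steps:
W = 0 (W = Mul(0, 7) = 0)
Function('D')(z, b) = Add(-2, z)
Z = 1 (Z = Pow(Add(4, -5), 2) = Pow(-1, 2) = 1)
Function('v')(U, B) = 9 (Function('v')(U, B) = Pow(Add(2, 1), 2) = Pow(3, 2) = 9)
Mul(30, Add(-21, Function('v')(-1, Function('D')(W, 1)))) = Mul(30, Add(-21, 9)) = Mul(30, -12) = -360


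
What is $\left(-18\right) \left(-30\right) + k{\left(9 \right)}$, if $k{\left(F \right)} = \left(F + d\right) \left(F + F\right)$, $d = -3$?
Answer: $648$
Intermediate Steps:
$k{\left(F \right)} = 2 F \left(-3 + F\right)$ ($k{\left(F \right)} = \left(F - 3\right) \left(F + F\right) = \left(-3 + F\right) 2 F = 2 F \left(-3 + F\right)$)
$\left(-18\right) \left(-30\right) + k{\left(9 \right)} = \left(-18\right) \left(-30\right) + 2 \cdot 9 \left(-3 + 9\right) = 540 + 2 \cdot 9 \cdot 6 = 540 + 108 = 648$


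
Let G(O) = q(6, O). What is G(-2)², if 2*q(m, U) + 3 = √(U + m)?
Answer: ¼ ≈ 0.25000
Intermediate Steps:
q(m, U) = -3/2 + √(U + m)/2
G(O) = -3/2 + √(6 + O)/2 (G(O) = -3/2 + √(O + 6)/2 = -3/2 + √(6 + O)/2)
G(-2)² = (-3/2 + √(6 - 2)/2)² = (-3/2 + √4/2)² = (-3/2 + (½)*2)² = (-3/2 + 1)² = (-½)² = ¼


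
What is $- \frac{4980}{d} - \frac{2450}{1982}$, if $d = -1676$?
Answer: $\frac{720520}{415229} \approx 1.7352$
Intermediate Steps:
$- \frac{4980}{d} - \frac{2450}{1982} = - \frac{4980}{-1676} - \frac{2450}{1982} = \left(-4980\right) \left(- \frac{1}{1676}\right) - \frac{1225}{991} = \frac{1245}{419} - \frac{1225}{991} = \frac{720520}{415229}$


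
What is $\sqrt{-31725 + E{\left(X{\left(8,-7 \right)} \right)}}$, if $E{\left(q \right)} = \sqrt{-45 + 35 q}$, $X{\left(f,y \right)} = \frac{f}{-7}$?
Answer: $\sqrt{-31725 + i \sqrt{85}} \approx 0.026 + 178.12 i$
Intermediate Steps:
$X{\left(f,y \right)} = - \frac{f}{7}$ ($X{\left(f,y \right)} = f \left(- \frac{1}{7}\right) = - \frac{f}{7}$)
$\sqrt{-31725 + E{\left(X{\left(8,-7 \right)} \right)}} = \sqrt{-31725 + \sqrt{-45 + 35 \left(\left(- \frac{1}{7}\right) 8\right)}} = \sqrt{-31725 + \sqrt{-45 + 35 \left(- \frac{8}{7}\right)}} = \sqrt{-31725 + \sqrt{-45 - 40}} = \sqrt{-31725 + \sqrt{-85}} = \sqrt{-31725 + i \sqrt{85}}$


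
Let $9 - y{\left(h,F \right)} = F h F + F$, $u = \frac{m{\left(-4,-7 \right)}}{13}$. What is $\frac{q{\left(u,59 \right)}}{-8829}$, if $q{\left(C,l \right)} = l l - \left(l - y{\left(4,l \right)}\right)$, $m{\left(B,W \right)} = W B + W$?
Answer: $\frac{10552}{8829} \approx 1.1952$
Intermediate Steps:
$m{\left(B,W \right)} = W + B W$ ($m{\left(B,W \right)} = B W + W = W + B W$)
$u = \frac{21}{13}$ ($u = \frac{\left(-7\right) \left(1 - 4\right)}{13} = \left(-7\right) \left(-3\right) \frac{1}{13} = 21 \cdot \frac{1}{13} = \frac{21}{13} \approx 1.6154$)
$y{\left(h,F \right)} = 9 - F - h F^{2}$ ($y{\left(h,F \right)} = 9 - \left(F h F + F\right) = 9 - \left(h F^{2} + F\right) = 9 - \left(F + h F^{2}\right) = 9 - F - h F^{2}$)
$q{\left(C,l \right)} = 9 - 3 l^{2} - 2 l$ ($q{\left(C,l \right)} = l l - \left(-9 + 2 l + 4 l^{2}\right) = l^{2} - \left(-9 + 2 l + 4 l^{2}\right) = 9 - 3 l^{2} - 2 l$)
$\frac{q{\left(u,59 \right)}}{-8829} = \frac{9 - 3 \cdot 59^{2} - 118}{-8829} = \left(9 - 10443 - 118\right) \left(- \frac{1}{8829}\right) = \left(-10552\right) \left(- \frac{1}{8829}\right) = \frac{10552}{8829}$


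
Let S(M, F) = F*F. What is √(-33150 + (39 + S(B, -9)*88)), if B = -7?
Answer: 3*I*√2887 ≈ 161.19*I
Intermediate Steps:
S(M, F) = F²
√(-33150 + (39 + S(B, -9)*88)) = √(-33150 + (39 + (-9)²*88)) = √(-33150 + (39 + 81*88)) = √(-33150 + (39 + 7128)) = √(-33150 + 7167) = √(-25983) = 3*I*√2887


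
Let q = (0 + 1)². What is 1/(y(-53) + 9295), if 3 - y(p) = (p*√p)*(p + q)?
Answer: 4649/244508106 + 689*I*√53/122254053 ≈ 1.9014e-5 + 4.1029e-5*I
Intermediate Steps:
q = 1 (q = 1² = 1)
y(p) = 3 - p^(3/2)*(1 + p) (y(p) = 3 - p*√p*(p + 1) = 3 - p^(3/2)*(1 + p))
1/(y(-53) + 9295) = 1/((3 - (-53)^(3/2) - (-53)^(5/2)) + 9295) = 1/((3 - (-53)*I*√53 - 2809*I*√53) + 9295) = 1/((3 + 53*I*√53 - 2809*I*√53) + 9295) = 1/((3 - 2756*I*√53) + 9295) = 1/(9298 - 2756*I*√53)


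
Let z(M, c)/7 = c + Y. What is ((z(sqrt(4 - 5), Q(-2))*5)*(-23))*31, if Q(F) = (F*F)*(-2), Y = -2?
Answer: 249550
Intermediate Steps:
Q(F) = -2*F**2 (Q(F) = F**2*(-2) = -2*F**2)
z(M, c) = -14 + 7*c (z(M, c) = 7*(c - 2) = 7*(-2 + c) = -14 + 7*c)
((z(sqrt(4 - 5), Q(-2))*5)*(-23))*31 = (((-14 + 7*(-2*(-2)**2))*5)*(-23))*31 = (((-14 + 7*(-2*4))*5)*(-23))*31 = (((-14 + 7*(-8))*5)*(-23))*31 = (((-14 - 56)*5)*(-23))*31 = (-70*5*(-23))*31 = -350*(-23)*31 = 8050*31 = 249550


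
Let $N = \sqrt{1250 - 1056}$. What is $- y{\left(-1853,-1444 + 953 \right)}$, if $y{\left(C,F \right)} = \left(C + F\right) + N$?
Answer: $2344 - \sqrt{194} \approx 2330.1$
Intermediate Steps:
$N = \sqrt{194} \approx 13.928$
$y{\left(C,F \right)} = C + F + \sqrt{194}$ ($y{\left(C,F \right)} = \left(C + F\right) + \sqrt{194} = C + F + \sqrt{194}$)
$- y{\left(-1853,-1444 + 953 \right)} = - (-1853 + \left(-1444 + 953\right) + \sqrt{194}) = - (-1853 - 491 + \sqrt{194}) = - (-2344 + \sqrt{194}) = 2344 - \sqrt{194}$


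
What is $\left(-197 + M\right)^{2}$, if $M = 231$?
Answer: $1156$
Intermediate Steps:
$\left(-197 + M\right)^{2} = \left(-197 + 231\right)^{2} = 34^{2} = 1156$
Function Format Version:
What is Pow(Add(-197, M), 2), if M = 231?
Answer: 1156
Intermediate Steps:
Pow(Add(-197, M), 2) = Pow(Add(-197, 231), 2) = Pow(34, 2) = 1156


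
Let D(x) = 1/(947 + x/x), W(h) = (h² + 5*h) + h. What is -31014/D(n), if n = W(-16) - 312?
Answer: -29401272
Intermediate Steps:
W(h) = h² + 6*h
n = -152 (n = -16*(6 - 16) - 312 = -16*(-10) - 312 = 160 - 312 = -152)
D(x) = 1/948 (D(x) = 1/(947 + 1) = 1/948)
-31014/D(n) = -31014/1/948 = -31014*948 = -29401272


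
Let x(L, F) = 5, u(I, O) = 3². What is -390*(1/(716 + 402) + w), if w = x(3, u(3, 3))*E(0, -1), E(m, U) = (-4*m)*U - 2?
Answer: 167685/43 ≈ 3899.7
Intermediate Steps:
u(I, O) = 9
E(m, U) = -2 - 4*U*m (E(m, U) = -4*U*m - 2 = -2 - 4*U*m)
w = -10 (w = 5*(-2 - 4*(-1)*0) = 5*(-2 + 0) = 5*(-2) = -10)
-390*(1/(716 + 402) + w) = -390*(1/(716 + 402) - 10) = -390*(1/1118 - 10) = -390*(-11179/1118) = 167685/43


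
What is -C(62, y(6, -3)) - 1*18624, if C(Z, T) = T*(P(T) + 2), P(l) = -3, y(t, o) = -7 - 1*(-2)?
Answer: -18629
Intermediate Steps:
y(t, o) = -5 (y(t, o) = -7 + 2 = -5)
C(Z, T) = -T (C(Z, T) = T*(-3 + 2) = T*(-1) = -T)
-C(62, y(6, -3)) - 1*18624 = -(-1)*(-5) - 1*18624 = -1*5 - 18624 = -5 - 18624 = -18629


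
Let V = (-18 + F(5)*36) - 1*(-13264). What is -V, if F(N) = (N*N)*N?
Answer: -17746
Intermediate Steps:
F(N) = N**3 (F(N) = N**2*N = N**3)
V = 17746 (V = (-18 + 5**3*36) - 1*(-13264) = (-18 + 125*36) + 13264 = (-18 + 4500) + 13264 = 4482 + 13264 = 17746)
-V = -1*17746 = -17746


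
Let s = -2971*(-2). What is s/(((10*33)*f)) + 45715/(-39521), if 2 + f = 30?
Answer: -93786409/182587020 ≈ -0.51365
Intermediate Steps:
f = 28 (f = -2 + 30 = 28)
s = 5942
s/(((10*33)*f)) + 45715/(-39521) = 5942/(((10*33)*28)) + 45715/(-39521) = 5942/((330*28)) + 45715*(-1/39521) = 5942/9240 - 45715/39521 = 5942*(1/9240) - 45715/39521 = 2971/4620 - 45715/39521 = -93786409/182587020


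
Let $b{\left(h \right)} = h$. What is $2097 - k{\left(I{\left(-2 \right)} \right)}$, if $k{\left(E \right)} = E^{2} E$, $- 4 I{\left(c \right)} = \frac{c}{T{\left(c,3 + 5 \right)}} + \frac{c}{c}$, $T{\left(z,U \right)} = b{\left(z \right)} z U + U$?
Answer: $\frac{1073670859}{512000} \approx 2097.0$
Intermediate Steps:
$T{\left(z,U \right)} = U + U z^{2}$ ($T{\left(z,U \right)} = z z U + U = z^{2} U + U = U z^{2} + U = U + U z^{2}$)
$I{\left(c \right)} = - \frac{1}{4} - \frac{c}{4 \left(8 + 8 c^{2}\right)}$ ($I{\left(c \right)} = - \frac{\frac{c}{\left(3 + 5\right) \left(1 + c^{2}\right)} + \frac{c}{c}}{4} = - \frac{\frac{c}{8 \left(1 + c^{2}\right)} + 1}{4} = - \frac{\frac{c}{8 + 8 c^{2}} + 1}{4} = - \frac{1 + \frac{c}{8 + 8 c^{2}}}{4} = - \frac{1}{4} - \frac{c}{4 \left(8 + 8 c^{2}\right)}$)
$k{\left(E \right)} = E^{3}$
$2097 - k{\left(I{\left(-2 \right)} \right)} = 2097 - \left(\frac{-8 - -2 - 8 \left(-2\right)^{2}}{32 \left(1 + \left(-2\right)^{2}\right)}\right)^{3} = 2097 - \left(\frac{-8 + 2 - 32}{32 \left(1 + 4\right)}\right)^{3} = 2097 - \left(\frac{-8 + 2 - 32}{32 \cdot 5}\right)^{3} = 2097 - \left(\frac{1}{32} \cdot \frac{1}{5} \left(-38\right)\right)^{3} = 2097 - \left(- \frac{19}{80}\right)^{3} = 2097 - - \frac{6859}{512000} = 2097 + \frac{6859}{512000} = \frac{1073670859}{512000}$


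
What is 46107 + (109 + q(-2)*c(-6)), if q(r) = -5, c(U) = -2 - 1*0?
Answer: 46226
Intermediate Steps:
c(U) = -2 (c(U) = -2 + 0 = -2)
46107 + (109 + q(-2)*c(-6)) = 46107 + (109 - 5*(-2)) = 46107 + (109 + 10) = 46107 + 119 = 46226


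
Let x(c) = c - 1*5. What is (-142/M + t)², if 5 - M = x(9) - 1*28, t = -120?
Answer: 13118884/841 ≈ 15599.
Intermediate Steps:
x(c) = -5 + c (x(c) = c - 5 = -5 + c)
M = 29 (M = 5 - ((-5 + 9) - 1*28) = 5 - (4 - 28) = 5 - 1*(-24) = 5 + 24 = 29)
(-142/M + t)² = (-142/29 - 120)² = (-3622/29)² = 13118884/841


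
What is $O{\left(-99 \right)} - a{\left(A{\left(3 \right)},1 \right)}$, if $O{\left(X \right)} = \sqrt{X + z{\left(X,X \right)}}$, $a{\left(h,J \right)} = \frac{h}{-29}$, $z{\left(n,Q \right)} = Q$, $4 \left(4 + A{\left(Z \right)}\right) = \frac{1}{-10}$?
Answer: $- \frac{161}{1160} + 3 i \sqrt{22} \approx -0.13879 + 14.071 i$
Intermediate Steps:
$A{\left(Z \right)} = - \frac{161}{40}$ ($A{\left(Z \right)} = -4 + \frac{1}{4 \left(-10\right)} = -4 + \frac{1}{4} \left(- \frac{1}{10}\right) = -4 - \frac{1}{40} = - \frac{161}{40}$)
$a{\left(h,J \right)} = - \frac{h}{29}$ ($a{\left(h,J \right)} = h \left(- \frac{1}{29}\right) = - \frac{h}{29}$)
$O{\left(X \right)} = \sqrt{2} \sqrt{X}$ ($O{\left(X \right)} = \sqrt{X + X} = \sqrt{2 X} = \sqrt{2} \sqrt{X}$)
$O{\left(-99 \right)} - a{\left(A{\left(3 \right)},1 \right)} = \sqrt{2} \sqrt{-99} - \left(- \frac{1}{29}\right) \left(- \frac{161}{40}\right) = \sqrt{2} \cdot 3 i \sqrt{11} - \frac{161}{1160} = 3 i \sqrt{22} - \frac{161}{1160} = - \frac{161}{1160} + 3 i \sqrt{22}$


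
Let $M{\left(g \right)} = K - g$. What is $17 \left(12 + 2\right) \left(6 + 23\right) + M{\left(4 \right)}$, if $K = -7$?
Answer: $6891$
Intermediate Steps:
$M{\left(g \right)} = -7 - g$
$17 \left(12 + 2\right) \left(6 + 23\right) + M{\left(4 \right)} = 17 \left(12 + 2\right) \left(6 + 23\right) - 11 = 17 \cdot 14 \cdot 29 - 11 = 17 \cdot 406 - 11 = 6902 - 11 = 6891$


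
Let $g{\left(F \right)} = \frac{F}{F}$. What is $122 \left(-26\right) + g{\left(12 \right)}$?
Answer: $-3171$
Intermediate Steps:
$g{\left(F \right)} = 1$
$122 \left(-26\right) + g{\left(12 \right)} = 122 \left(-26\right) + 1 = -3172 + 1 = -3171$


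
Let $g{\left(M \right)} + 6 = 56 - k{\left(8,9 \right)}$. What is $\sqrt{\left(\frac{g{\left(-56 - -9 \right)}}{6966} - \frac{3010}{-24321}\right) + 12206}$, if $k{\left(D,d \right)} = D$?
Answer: $\frac{\sqrt{992967168844983}}{285219} \approx 110.48$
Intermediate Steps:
$g{\left(M \right)} = 42$ ($g{\left(M \right)} = -6 + \left(56 - 8\right) = -6 + 48 = 42$)
$\sqrt{\left(\frac{g{\left(-56 - -9 \right)}}{6966} - \frac{3010}{-24321}\right) + 12206} = \sqrt{\left(\frac{42}{6966} - \frac{3010}{-24321}\right) + 12206} = \sqrt{\left(42 \cdot \frac{1}{6966} - - \frac{3010}{24321}\right) + 12206} = \sqrt{\left(\frac{7}{1161} + \frac{3010}{24321}\right) + 12206} = \sqrt{\frac{1221619}{9412227} + 12206} = \sqrt{\frac{114886864381}{9412227}} = \frac{\sqrt{992967168844983}}{285219}$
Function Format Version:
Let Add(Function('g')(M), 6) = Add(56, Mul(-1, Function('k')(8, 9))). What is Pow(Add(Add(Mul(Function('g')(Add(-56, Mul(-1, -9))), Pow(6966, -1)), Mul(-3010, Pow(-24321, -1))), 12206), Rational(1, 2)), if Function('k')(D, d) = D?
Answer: Mul(Rational(1, 285219), Pow(992967168844983, Rational(1, 2))) ≈ 110.48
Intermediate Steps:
Function('g')(M) = 42 (Function('g')(M) = Add(-6, Add(56, Mul(-1, 8))) = Add(-6, Add(56, -8)) = Add(-6, 48) = 42)
Pow(Add(Add(Mul(Function('g')(Add(-56, Mul(-1, -9))), Pow(6966, -1)), Mul(-3010, Pow(-24321, -1))), 12206), Rational(1, 2)) = Pow(Add(Add(Mul(42, Pow(6966, -1)), Mul(-3010, Pow(-24321, -1))), 12206), Rational(1, 2)) = Pow(Add(Add(Mul(42, Rational(1, 6966)), Mul(-3010, Rational(-1, 24321))), 12206), Rational(1, 2)) = Pow(Add(Add(Rational(7, 1161), Rational(3010, 24321)), 12206), Rational(1, 2)) = Pow(Add(Rational(1221619, 9412227), 12206), Rational(1, 2)) = Pow(Rational(114886864381, 9412227), Rational(1, 2)) = Mul(Rational(1, 285219), Pow(992967168844983, Rational(1, 2)))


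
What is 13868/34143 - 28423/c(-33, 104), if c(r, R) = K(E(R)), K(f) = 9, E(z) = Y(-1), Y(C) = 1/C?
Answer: -323440559/102429 ≈ -3157.7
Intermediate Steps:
E(z) = -1 (E(z) = 1/(-1) = -1)
c(r, R) = 9
13868/34143 - 28423/c(-33, 104) = 13868/34143 - 28423/9 = -323440559/102429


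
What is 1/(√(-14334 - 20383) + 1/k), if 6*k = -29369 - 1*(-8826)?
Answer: -123258/14651089512769 - 422014849*I*√34717/14651089512769 ≈ -8.4129e-9 - 0.005367*I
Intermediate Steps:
k = -20543/6 (k = (-29369 - 1*(-8826))/6 = (-29369 + 8826)/6 = (⅙)*(-20543) = -20543/6 ≈ -3423.8)
1/(√(-14334 - 20383) + 1/k) = 1/(√(-14334 - 20383) + 1/(-20543/6)) = 1/(√(-34717) - 6/20543) = 1/(I*√34717 - 6/20543) = 1/(-6/20543 + I*√34717)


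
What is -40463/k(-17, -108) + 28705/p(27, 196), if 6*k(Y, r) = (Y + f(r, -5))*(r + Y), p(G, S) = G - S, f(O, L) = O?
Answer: -489545107/2640625 ≈ -185.39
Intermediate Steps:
k(Y, r) = (Y + r)**2/6 (k(Y, r) = ((Y + r)*(r + Y))/6 = ((Y + r)*(Y + r))/6 = (Y + r)**2/6)
-40463/k(-17, -108) + 28705/p(27, 196) = -40463/((1/6)*(-17)**2 + (1/6)*(-108)**2 + (1/3)*(-17)*(-108)) + 28705/(27 - 1*196) = -40463/((1/6)*289 + (1/6)*11664 + 612) + 28705/(27 - 196) = -40463/(289/6 + 1944 + 612) + 28705/(-169) = -40463/15625/6 + 28705*(-1/169) = -40463*6/15625 - 28705/169 = -242778/15625 - 28705/169 = -489545107/2640625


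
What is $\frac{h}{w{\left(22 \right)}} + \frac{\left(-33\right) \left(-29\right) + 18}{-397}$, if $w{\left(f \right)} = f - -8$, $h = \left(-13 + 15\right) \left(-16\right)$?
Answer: $- \frac{20977}{5955} \approx -3.5226$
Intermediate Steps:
$h = -32$ ($h = 2 \left(-16\right) = -32$)
$w{\left(f \right)} = 8 + f$ ($w{\left(f \right)} = f + 8 = 8 + f$)
$\frac{h}{w{\left(22 \right)}} + \frac{\left(-33\right) \left(-29\right) + 18}{-397} = - \frac{32}{8 + 22} + \frac{\left(-33\right) \left(-29\right) + 18}{-397} = - \frac{32}{30} + \left(957 + 18\right) \left(- \frac{1}{397}\right) = \left(-32\right) \frac{1}{30} + 975 \left(- \frac{1}{397}\right) = - \frac{16}{15} - \frac{975}{397} = - \frac{20977}{5955}$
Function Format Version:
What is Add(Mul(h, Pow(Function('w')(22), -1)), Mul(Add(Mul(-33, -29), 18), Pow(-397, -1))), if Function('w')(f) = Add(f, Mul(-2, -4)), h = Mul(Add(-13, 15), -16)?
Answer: Rational(-20977, 5955) ≈ -3.5226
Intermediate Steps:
h = -32 (h = Mul(2, -16) = -32)
Function('w')(f) = Add(8, f) (Function('w')(f) = Add(f, 8) = Add(8, f))
Add(Mul(h, Pow(Function('w')(22), -1)), Mul(Add(Mul(-33, -29), 18), Pow(-397, -1))) = Add(Mul(-32, Pow(Add(8, 22), -1)), Mul(Add(Mul(-33, -29), 18), Pow(-397, -1))) = Add(Mul(-32, Pow(30, -1)), Mul(Add(957, 18), Rational(-1, 397))) = Add(Mul(-32, Rational(1, 30)), Mul(975, Rational(-1, 397))) = Add(Rational(-16, 15), Rational(-975, 397)) = Rational(-20977, 5955)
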